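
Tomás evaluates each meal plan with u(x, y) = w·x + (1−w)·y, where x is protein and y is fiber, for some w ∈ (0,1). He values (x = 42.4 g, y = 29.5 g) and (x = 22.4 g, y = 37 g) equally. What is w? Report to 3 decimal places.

u(42.4,29.5) = u(22.4,37) means w·42.4 + (1−w)·29.5 = w·22.4 + (1−w)·37.
Collecting terms: w·20 = (1−w)·7.5.
Hence w = 7.5/(20+7.5) = 7.5/27.5 = 0.273.

w = 0.273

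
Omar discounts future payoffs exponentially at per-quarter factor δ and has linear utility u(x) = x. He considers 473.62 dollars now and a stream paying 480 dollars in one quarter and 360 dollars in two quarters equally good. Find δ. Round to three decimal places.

δ ≈ 0.660

The stream is worth 480δ + 360δ² today, so 480δ + 360δ² = 473.62.
That is, 360δ² + 480δ − 473.62 = 0, a quadratic in δ.
By the quadratic formula (taking the positive root), δ = (−480 + √912412.80) / 720 ≈ 0.660.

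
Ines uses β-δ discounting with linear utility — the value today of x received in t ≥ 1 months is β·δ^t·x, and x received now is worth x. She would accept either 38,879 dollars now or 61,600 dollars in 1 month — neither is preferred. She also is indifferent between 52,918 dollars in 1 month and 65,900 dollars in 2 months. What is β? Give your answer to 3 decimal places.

β ≈ 0.786

Both payoffs in the second observation are in the future, so β drops out: δ^1·52918 = δ^2·65900 ⇒ δ = 52918/65900 = 0.80300.
Substituting δ into 38879 = β·δ·61600: β = 38879/(49465.080) ≈ 0.786.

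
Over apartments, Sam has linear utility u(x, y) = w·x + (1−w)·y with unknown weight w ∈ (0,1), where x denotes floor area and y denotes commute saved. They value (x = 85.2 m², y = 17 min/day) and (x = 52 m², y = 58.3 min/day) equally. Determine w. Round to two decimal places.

Equating utilities: w·85.2 + (1−w)·17 = w·52 + (1−w)·58.3.
Collecting terms: w·33.2 = (1−w)·41.3.
The marginal rate of substitution is 41.3/33.2, so w = 41.3/(33.2+41.3) = 0.55.

w = 0.55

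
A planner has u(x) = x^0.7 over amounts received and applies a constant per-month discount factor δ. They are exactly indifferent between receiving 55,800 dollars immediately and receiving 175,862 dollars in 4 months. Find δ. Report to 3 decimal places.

δ ≈ 0.818

Equating discounted utilities: u(55800) = δ^4·u(175862) ⇒ δ^4 = u(55800)/u(175862).
With u(x) = x^0.7: δ^4 = 55800^0.7/175862^0.7 = (55800/175862)^0.7 = 0.44774.
So δ = 0.44774^(1/4) ≈ 0.818.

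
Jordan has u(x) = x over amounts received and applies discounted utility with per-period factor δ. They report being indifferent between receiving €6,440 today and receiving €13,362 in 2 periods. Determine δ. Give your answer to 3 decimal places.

Indifference means u(6440) = δ^2 · u(13362), so δ^2 = u(6440)/u(13362).
With u(x) = x: δ^2 = 6440/13362 = 0.48196.
Taking the square root: δ = 0.48196^(1/2) ≈ 0.694.

δ ≈ 0.694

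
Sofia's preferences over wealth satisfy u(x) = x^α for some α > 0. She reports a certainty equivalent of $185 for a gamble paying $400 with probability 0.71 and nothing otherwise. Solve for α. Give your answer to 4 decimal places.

α ≈ 0.4442

EU(lottery) = 0.71·400^α + 0.29·0 = 0.71·400^α.
Setting u(185) equal to that: 185^α = 0.71·400^α ⇒ (185/400)^α = 0.71.
Taking logs: α·ln(185/400) = ln(0.71), so α = -0.3424903 / -0.7711087 ≈ 0.4442.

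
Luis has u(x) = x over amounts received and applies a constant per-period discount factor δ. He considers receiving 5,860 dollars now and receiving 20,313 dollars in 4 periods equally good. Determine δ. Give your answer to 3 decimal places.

Indifference means u(5860) = δ^4 · u(20313), so δ^4 = u(5860)/u(20313).
With u(x) = x: δ^4 = 5860/20313 = 0.28849.
Hence δ = (0.28849)^(1/4) = 0.73288.

δ ≈ 0.733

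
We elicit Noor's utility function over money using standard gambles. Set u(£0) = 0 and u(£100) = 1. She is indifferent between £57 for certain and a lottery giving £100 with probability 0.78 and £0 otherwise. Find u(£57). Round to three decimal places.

0.780

The indifference gives u(£57) = 0.78·u(£100) + 0.22·u(£0) = 0.78·1 + 0.22·0 = 0.78.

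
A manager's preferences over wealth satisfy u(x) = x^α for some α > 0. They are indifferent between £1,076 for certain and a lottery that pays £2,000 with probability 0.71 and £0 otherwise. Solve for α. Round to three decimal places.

Since u(0) = 0, the lottery's EU is 0.71·2000^α.
Indifference: 1076^α = 0.71·2000^α, so (1076/2000)^α = 0.71.
α = ln(0.71) / ln(1076/2000) = -0.342490/-0.619897 ≈ 0.552.

α ≈ 0.552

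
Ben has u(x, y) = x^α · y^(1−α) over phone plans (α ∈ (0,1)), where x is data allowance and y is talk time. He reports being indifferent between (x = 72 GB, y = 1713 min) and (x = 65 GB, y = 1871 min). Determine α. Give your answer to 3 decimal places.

The Cobb–Douglas utilities coincide, so 72^α·1713^(1−α) = 65^α·1871^(1−α).
Rearrange to (72/65)^α = (1871/1713)^(1−α) and take logs: α·0.102279 = (1−α)·0.088227.
With A = 0.102279 and B = 0.088227: α·A = (1−α)·B, so α = B/(A+B) = 0.088227/0.190506 ≈ 0.463.

α ≈ 0.463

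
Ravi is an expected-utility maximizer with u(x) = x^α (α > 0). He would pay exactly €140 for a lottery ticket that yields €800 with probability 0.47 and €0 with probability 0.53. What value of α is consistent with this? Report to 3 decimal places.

EU(lottery) = 0.47·800^α + 0.53·0 = 0.47·800^α.
Setting u(140) equal to that: 140^α = 0.47·800^α ⇒ (140/800)^α = 0.47.
Taking logs: α·ln(140/800) = ln(0.47), so α = -0.755023 / -1.742969 ≈ 0.433.

α ≈ 0.433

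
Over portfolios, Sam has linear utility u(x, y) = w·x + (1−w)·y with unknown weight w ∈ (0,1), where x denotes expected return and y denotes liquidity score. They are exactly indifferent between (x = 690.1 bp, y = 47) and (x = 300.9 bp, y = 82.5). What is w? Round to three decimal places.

Indifference: w·690.1 + (1−w)·47 = w·300.9 + (1−w)·82.5.
Rearranging, 389.2·w − 35.5·(1−w) = 0.
Hence w = 35.5/(389.2+35.5) = 35.5/424.7 = 0.084.

w = 0.084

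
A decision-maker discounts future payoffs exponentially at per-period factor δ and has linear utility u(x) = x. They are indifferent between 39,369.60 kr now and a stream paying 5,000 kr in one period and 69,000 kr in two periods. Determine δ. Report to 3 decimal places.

δ ≈ 0.720

Present value of the stream is 5000·δ + 69000·δ². Indifference gives 5000δ + 69000δ² = 39369.60.
Rearranged: 69000δ² + 5000δ − 39369.60 = 0.
δ = (−5000 + √(5000² + 4·69000·39369.60)) / (2·69000) = (−5000 + √10891009600.00) / 138000 ≈ 0.720.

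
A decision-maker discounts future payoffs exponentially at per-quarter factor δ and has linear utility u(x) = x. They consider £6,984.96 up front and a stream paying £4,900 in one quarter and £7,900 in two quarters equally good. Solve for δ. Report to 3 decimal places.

Equating present values: 6984.96 = 4900δ + 7900δ².
So 7900δ² + 4900δ − 6984.96 = 0.
The positive root is δ = [−4900 + √(4900² + 4·7900·6984.96)] / (2·7900) = (−4900 + 15644.000)/15800 ≈ 0.680.

δ ≈ 0.680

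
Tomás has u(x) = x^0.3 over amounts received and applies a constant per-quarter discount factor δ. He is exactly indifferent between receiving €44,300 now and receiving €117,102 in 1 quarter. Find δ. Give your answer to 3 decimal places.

δ ≈ 0.747

The payoff in 1 quarter is discounted by δ, so u(44300) = δ·u(117102) and δ = u(44300)/u(117102).
With u(x) = x^0.3: δ = 44300^0.3/117102^0.3 = (44300/117102)^0.3 = 0.74705.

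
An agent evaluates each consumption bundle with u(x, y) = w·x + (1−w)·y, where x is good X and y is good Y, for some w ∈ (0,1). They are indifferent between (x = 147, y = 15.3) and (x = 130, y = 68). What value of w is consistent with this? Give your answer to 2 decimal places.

w = 0.76

Indifference: w·147 + (1−w)·15.3 = w·130 + (1−w)·68.
w·(147−130) = (1−w)·(68−15.3), i.e. w·17 = (1−w)·52.7.
Hence w = 52.7/(17+52.7) = 52.7/69.7 = 0.76.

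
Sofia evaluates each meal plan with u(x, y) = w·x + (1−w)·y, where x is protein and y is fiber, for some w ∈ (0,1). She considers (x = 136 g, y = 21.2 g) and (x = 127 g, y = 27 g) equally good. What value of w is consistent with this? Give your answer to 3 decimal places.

Equating utilities: w·136 + (1−w)·21.2 = w·127 + (1−w)·27.
Rearranging, 9·w − 5.8·(1−w) = 0.
Hence w = 5.8/(9+5.8) = 5.8/14.8 = 0.392.

w = 0.392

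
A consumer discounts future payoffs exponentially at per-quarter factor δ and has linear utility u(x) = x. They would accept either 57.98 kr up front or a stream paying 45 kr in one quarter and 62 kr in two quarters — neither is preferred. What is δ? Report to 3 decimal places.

Present value of the stream is 45·δ + 62·δ². Indifference gives 45δ + 62δ² = 57.98.
So 62δ² + 45δ − 57.98 = 0.
By the quadratic formula (taking the positive root), δ = (−45 + √16404.04) / 124 ≈ 0.670.

δ ≈ 0.670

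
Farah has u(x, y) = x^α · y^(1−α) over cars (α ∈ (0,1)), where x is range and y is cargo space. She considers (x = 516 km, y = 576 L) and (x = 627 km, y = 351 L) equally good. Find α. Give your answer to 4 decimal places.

α ≈ 0.7177

Set the two utilities equal: 516^α·576^(1−α) = 627^α·351^(1−α).
Rearrange to (516/627)^α = (351/576)^(1−α) and take logs: α·-0.1948398 = (1−α)·-0.4953214.
So α/(1−α) = (-0.4953214)/(-0.1948398) = 2.5421983, and α = 2.5421983/3.5421983 ≈ 0.7177.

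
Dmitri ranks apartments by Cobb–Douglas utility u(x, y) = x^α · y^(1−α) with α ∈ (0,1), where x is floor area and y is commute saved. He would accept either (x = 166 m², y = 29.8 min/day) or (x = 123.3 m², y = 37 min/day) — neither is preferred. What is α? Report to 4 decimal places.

The Cobb–Douglas utilities coincide, so 166^α·29.8^(1−α) = 123.3^α·37^(1−α).
Rearrange to (166/123.3)^α = (37/29.8)^(1−α) and take logs: α·0.2973674 = (1−α)·0.2164095.
Thus α·(0.5137769) = 0.2164095, so α = 0.2164095/0.5137769 ≈ 0.4212.

α ≈ 0.4212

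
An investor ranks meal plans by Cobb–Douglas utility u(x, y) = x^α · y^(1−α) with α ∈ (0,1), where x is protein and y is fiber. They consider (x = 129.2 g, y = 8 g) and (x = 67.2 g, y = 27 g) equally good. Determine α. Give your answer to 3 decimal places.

The Cobb–Douglas utilities coincide, so 129.2^α·8^(1−α) = 67.2^α·27^(1−α).
Rearrange to (129.2/67.2)^α = (27/8)^(1−α) and take logs: α·0.653688 = (1−α)·1.216395.
So α/(1−α) = (1.216395)/(0.653688) = 1.860819, and α = 1.860819/2.860819 ≈ 0.650.

α ≈ 0.650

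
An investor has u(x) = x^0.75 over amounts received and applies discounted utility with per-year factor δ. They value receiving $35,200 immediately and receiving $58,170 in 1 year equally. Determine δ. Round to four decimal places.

δ ≈ 0.6861

Indifference means u(35200) = δ · u(58170), so δ = u(35200)/u(58170).
With u(x) = x^0.75: δ = 35200^0.75/58170^0.75 = (35200/58170)^0.75 = 0.68609.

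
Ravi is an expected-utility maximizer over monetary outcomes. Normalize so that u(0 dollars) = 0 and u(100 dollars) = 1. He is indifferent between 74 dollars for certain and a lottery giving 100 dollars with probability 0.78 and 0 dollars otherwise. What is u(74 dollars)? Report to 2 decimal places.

0.78

The indifference gives u(74 dollars) = 0.78·u(100 dollars) + 0.22·u(0 dollars) = 0.78·1 + 0.22·0 = 0.78.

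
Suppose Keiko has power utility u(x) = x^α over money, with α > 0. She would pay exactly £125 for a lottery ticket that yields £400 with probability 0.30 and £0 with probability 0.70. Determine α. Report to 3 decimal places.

EU(lottery) = 0.30·400^α + 0.70·0 = 0.30·400^α.
Setting u(125) equal to that: 125^α = 0.30·400^α ⇒ (125/400)^α = 0.30.
Taking logs: α·ln(125/400) = ln(0.30), so α = -1.203973 / -1.163151 ≈ 1.035.

α ≈ 1.035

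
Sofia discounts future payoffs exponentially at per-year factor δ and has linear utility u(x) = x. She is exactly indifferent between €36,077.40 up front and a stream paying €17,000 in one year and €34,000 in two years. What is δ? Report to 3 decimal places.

δ ≈ 0.810

Equating present values: 36077.40 = 17000δ + 34000δ².
Rearranged: 34000δ² + 17000δ − 36077.40 = 0.
By the quadratic formula (taking the positive root), δ = (−17000 + √5195526400.00) / 68000 ≈ 0.810.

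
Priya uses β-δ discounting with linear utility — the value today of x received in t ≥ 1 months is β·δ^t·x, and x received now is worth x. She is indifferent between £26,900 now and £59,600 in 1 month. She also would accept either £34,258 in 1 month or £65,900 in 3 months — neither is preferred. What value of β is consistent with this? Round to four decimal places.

Both payoffs in the second observation are in the future, so β drops out: δ^1·34258 = δ^3·65900 ⇒ δ^2 = 34258/65900 = 0.51985, so δ = 0.72101.
The first indifference: 26900 = β·δ·59600, so β = 26900/(δ·59600) = 26900/(0.72101·59600) ≈ 0.6260.

β ≈ 0.6260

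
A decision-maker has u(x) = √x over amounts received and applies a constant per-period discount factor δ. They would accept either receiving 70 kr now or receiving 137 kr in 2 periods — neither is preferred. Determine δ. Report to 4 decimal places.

δ ≈ 0.8455

The payoff in 2 periods is discounted by δ^2, so u(70) = δ^2·u(137) and δ^2 = u(70)/u(137).
With u(x) = √x: δ^2 = √70/√137 = √(70/137) = 0.71481.
So δ = 0.71481^(1/2) ≈ 0.8455.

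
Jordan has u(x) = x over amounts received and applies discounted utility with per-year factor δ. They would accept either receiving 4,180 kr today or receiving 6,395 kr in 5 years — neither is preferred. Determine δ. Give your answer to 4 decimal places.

δ ≈ 0.9185

Equating discounted utilities: u(4180) = δ^5·u(6395) ⇒ δ^5 = u(4180)/u(6395).
With u(x) = x: δ^5 = 4180/6395 = 0.65364.
So δ = 0.65364^(1/5) ≈ 0.9185.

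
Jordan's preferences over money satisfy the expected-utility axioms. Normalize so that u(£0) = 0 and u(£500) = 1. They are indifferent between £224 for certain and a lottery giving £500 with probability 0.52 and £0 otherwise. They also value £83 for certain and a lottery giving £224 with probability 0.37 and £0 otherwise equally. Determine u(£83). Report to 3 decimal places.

The first gamble pins u(£224): it must equal 0.52·1 + 0.48·0 = 0.52.
The second indifference gives u(£83) = 0.37·u(£224) + 0.63·u(£0) = 0.37·0.52 + 0.63·0.00 = 0.1924.

0.192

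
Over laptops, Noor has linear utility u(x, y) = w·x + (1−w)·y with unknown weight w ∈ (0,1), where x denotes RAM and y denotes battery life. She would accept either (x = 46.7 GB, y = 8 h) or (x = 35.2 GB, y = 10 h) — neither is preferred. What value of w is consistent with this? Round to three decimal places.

w = 0.148

Equating utilities: w·46.7 + (1−w)·8 = w·35.2 + (1−w)·10.
w·(46.7−35.2) = (1−w)·(10−8), i.e. w·11.5 = (1−w)·2.
The marginal rate of substitution is 2/11.5, so w = 2/(11.5+2) = 0.148.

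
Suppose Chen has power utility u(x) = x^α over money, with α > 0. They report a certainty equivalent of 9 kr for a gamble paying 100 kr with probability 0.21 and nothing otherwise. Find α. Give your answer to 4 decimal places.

α ≈ 0.6481

EU(lottery) = 0.21·100^α + 0.79·0 = 0.21·100^α.
Indifference: 9^α = 0.21·100^α, so (9/100)^α = 0.21.
α = ln(0.21) / ln(9/100) = -1.5606477/-2.4079456 ≈ 0.6481.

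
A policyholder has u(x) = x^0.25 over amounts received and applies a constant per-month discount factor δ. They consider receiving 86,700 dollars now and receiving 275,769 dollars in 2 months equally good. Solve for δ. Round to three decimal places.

The payoff in 2 months is discounted by δ^2, so u(86700) = δ^2·u(275769) and δ^2 = u(86700)/u(275769).
Since u(x) = x^0.25, δ^2 = (86700/275769)^0.25 = 0.31439^0.25 = 0.74880.
Taking the square root: δ = 0.74880^(1/2) ≈ 0.865.

δ ≈ 0.865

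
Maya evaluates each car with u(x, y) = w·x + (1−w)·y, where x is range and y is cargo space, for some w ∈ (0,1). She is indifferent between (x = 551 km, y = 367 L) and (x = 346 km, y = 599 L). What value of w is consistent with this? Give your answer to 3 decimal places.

u(551,367) = u(346,599) means w·551 + (1−w)·367 = w·346 + (1−w)·599.
Collecting terms: w·205 = (1−w)·232.
So w/(1−w) = 232/205 = 1.1317, giving w = 232/(205+232) = 0.531.

w = 0.531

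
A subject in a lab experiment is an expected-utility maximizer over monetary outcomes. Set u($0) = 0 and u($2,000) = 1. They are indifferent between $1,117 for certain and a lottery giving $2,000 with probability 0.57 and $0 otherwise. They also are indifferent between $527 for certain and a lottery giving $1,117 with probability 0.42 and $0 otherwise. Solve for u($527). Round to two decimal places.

From the first indifference, u($1,117) = 0.57·u($2,000) + 0.43·u($0) = 0.57·1 + 0.43·0 = 0.57.
Chaining: u($527) = 0.42·0.57 + 0.58·0.00 = 0.2394.

0.24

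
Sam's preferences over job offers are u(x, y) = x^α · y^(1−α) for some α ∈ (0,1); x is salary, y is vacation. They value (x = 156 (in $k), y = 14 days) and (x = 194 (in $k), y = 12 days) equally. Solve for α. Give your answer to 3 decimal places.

α ≈ 0.414

Indifference: 156^α · 14^(1−α) = 194^α · 12^(1−α).
(156/194)^α = (12/14)^(1−α); take logs: α·ln(156/194) = (1−α)·ln(12/14), i.e. α·-0.218002 = (1−α)·-0.154151.
So α/(1−α) = (-0.154151)/(-0.218002) = 0.707108, and α = 0.707108/1.707108 ≈ 0.414.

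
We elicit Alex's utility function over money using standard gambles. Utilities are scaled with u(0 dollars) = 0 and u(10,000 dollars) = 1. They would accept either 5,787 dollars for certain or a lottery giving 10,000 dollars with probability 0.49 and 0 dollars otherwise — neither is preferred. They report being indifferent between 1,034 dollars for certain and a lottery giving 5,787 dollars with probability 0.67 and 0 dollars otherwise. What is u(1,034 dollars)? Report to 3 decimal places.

From the first indifference, u(5,787 dollars) = 0.49·u(10,000 dollars) + 0.51·u(0 dollars) = 0.49·1 + 0.51·0 = 0.49.
The second indifference gives u(1,034 dollars) = 0.67·u(5,787 dollars) + 0.33·u(0 dollars) = 0.67·0.49 + 0.33·0.00 = 0.3283.

0.328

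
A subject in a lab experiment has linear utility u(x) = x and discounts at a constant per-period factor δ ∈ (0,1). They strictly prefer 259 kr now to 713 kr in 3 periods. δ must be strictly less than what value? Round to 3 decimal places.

Under u(x) = x this choice says 259 > δ^3·713.
Dividing by 713: δ^3 < 0.36325. Both sides are positive, so the cube root keeps the direction.
δ < (259/713)^(1/3) ≈ 0.714.

δ < 0.714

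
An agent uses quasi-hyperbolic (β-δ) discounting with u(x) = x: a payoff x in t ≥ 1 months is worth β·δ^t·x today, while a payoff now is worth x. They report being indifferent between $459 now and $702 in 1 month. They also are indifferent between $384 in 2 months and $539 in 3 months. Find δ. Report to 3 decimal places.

δ ≈ 0.712

The second indifference involves only future payoffs, so β cancels: β·δ^2·384 = β·δ^3·539, giving δ = 384/539 = 0.71243.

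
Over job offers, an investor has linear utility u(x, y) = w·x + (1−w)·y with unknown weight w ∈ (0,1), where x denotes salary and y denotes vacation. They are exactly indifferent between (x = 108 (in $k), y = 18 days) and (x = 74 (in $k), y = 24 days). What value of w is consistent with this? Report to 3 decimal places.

Indifference: w·108 + (1−w)·18 = w·74 + (1−w)·24.
Rearranging, 34·w − 6·(1−w) = 0.
So w/(1−w) = 6/34 = 0.1765, giving w = 6/(34+6) = 0.150.

w = 0.150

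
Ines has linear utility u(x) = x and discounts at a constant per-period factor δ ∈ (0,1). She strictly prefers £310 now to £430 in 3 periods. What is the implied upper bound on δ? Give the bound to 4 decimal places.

δ < 0.8967

Under u(x) = x this choice says 310 > δ^3·430.
Dividing by 430: δ^3 < 0.72093. Both sides are positive, so the cube root keeps the direction.
δ < 0.72093^(1/3) = 0.8967.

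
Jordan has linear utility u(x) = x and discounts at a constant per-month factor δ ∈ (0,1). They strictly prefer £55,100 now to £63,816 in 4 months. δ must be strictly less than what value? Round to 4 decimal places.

Under u(x) = x this choice says 55100 > δ^4·63816.
So δ^4 < 55100/63816 = 0.86342; taking the 4th root of both positive sides preserves the inequality.
δ < (55100/63816)^(1/4) ≈ 0.9640.

δ < 0.9640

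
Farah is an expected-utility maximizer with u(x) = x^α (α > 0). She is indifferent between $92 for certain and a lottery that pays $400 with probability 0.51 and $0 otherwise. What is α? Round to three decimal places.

α ≈ 0.458

EU(lottery) = 0.51·400^α + 0.49·0 = 0.51·400^α.
Indifference: 92^α = 0.51·400^α, so (92/400)^α = 0.51.
Taking logs: α·ln(92/400) = ln(0.51), so α = -0.673345 / -1.469676 ≈ 0.458.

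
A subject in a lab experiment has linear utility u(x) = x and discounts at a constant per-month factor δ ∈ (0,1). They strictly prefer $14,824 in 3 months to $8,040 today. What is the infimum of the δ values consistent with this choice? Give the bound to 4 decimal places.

δ > 0.8155

Under u(x) = x this choice says 8040 < δ^3·14824.
Hence δ^3 > 8040/14824 = 0.54236, and x ↦ x^(1/3) is increasing on (0,∞).
δ > (8040/14824)^(1/3) ≈ 0.8155.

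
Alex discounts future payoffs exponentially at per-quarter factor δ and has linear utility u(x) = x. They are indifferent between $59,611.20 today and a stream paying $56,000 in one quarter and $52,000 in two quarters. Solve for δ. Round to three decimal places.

δ ≈ 0.660

The stream is worth 56000δ + 52000δ² today, so 56000δ + 52000δ² = 59611.20.
So 52000δ² + 56000δ − 59611.20 = 0.
The positive root is δ = [−56000 + √(56000² + 4·52000·59611.20)] / (2·52000) = (−56000 + 124640.000)/104000 ≈ 0.660.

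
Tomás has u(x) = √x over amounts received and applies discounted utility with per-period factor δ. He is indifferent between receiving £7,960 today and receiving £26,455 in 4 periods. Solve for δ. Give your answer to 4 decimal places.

Indifference means u(7960) = δ^4 · u(26455), so δ^4 = u(7960)/u(26455).
With u(x) = √x: δ^4 = √7960/√26455 = √(7960/26455) = 0.54853.
Hence δ = (0.54853)^(1/4) = 0.860599.

δ ≈ 0.8606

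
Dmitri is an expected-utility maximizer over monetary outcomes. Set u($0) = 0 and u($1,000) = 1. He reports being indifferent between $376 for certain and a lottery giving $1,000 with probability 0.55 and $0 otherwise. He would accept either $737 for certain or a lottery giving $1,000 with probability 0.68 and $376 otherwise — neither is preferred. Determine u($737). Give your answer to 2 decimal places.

From the first indifference, u($376) = 0.55·u($1,000) + 0.45·u($0) = 0.55·1 + 0.45·0 = 0.55.
Then u($737) = 0.68·u($1,000) + 0.32·u($376) = 0.68·1.00 + 0.32·0.55 = 0.8560.

0.86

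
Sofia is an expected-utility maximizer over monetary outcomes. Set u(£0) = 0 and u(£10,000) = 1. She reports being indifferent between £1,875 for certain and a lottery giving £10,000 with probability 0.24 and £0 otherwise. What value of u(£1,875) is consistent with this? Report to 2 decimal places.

0.24

u(£1,875) equals the lottery's expected utility: 0.24·1 + 0.76·0 = 0.24.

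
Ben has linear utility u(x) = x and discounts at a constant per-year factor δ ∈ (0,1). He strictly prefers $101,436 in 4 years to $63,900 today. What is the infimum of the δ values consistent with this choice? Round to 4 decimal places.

δ > 0.8909

Comparing present values: 63900 < δ^4·101436.
Dividing by 101436: δ^4 > 0.62995. Both sides are positive, so the 4th root keeps the direction.
δ > 0.62995^(1/4) = 0.8909.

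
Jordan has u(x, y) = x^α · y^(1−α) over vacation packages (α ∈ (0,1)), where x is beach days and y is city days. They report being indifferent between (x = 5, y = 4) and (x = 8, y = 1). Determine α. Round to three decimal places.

α ≈ 0.747

Set the two utilities equal: 5^α·4^(1−α) = 8^α·1^(1−α).
Rearrange to (5/8)^α = (1/4)^(1−α) and take logs: α·-0.470004 = (1−α)·-1.386294.
Thus α·(-1.856298) = -1.386294, so α = -1.386294/-1.856298 ≈ 0.747.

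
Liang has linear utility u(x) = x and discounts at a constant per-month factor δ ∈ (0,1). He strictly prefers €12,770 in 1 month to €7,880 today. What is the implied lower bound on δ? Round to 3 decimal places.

Comparing present values: 7880 < δ·12770.
Dividing through by 12770 gives δ > 0.61707.

δ > 0.617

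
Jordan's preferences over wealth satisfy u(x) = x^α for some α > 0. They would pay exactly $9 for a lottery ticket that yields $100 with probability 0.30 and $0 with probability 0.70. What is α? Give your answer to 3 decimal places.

The lottery's expected utility is 0.30·u(100) + 0.70·u(0) = 0.30·100^α (since u(0) = 0 for α > 0).
Indifference: 9^α = 0.30·100^α, so (9/100)^α = 0.30.
Taking logs: α·ln(9/100) = ln(0.30), so α = -1.203973 / -2.407946 ≈ 0.500.

α ≈ 0.500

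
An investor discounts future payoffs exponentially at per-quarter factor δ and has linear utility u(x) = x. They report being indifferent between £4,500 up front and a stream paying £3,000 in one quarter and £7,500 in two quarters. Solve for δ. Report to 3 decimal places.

δ ≈ 0.600

The stream is worth 3000δ + 7500δ² today, so 3000δ + 7500δ² = 4500.
So 7500δ² + 3000δ − 4500 = 0.
δ = (−3000 + √(3000² + 4·7500·4500)) / (2·7500) = (−3000 + √144000000.00) / 15000 ≈ 0.600.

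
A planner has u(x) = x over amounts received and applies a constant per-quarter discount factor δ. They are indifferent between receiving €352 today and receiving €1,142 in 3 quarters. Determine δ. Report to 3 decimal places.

Equating discounted utilities: u(352) = δ^3·u(1142) ⇒ δ^3 = u(352)/u(1142).
With u(x) = x: δ^3 = 352/1142 = 0.30823.
So δ = 0.30823^(1/3) ≈ 0.676.

δ ≈ 0.676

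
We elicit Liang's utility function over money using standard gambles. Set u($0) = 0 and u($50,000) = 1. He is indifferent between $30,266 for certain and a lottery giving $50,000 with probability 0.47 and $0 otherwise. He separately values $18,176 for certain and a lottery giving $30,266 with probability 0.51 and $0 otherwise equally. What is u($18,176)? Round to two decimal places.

0.24

From the first indifference, u($30,266) = 0.47·u($50,000) + 0.53·u($0) = 0.47·1 + 0.53·0 = 0.47.
The second indifference gives u($18,176) = 0.51·u($30,266) + 0.49·u($0) = 0.51·0.47 + 0.49·0.00 = 0.2397.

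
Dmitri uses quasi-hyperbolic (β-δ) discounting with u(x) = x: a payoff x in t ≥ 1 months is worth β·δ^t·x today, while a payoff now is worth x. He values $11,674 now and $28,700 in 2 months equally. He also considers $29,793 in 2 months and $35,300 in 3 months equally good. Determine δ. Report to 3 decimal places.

Both payoffs in the second observation are in the future, so β drops out: δ^2·29793 = δ^3·35300 ⇒ δ = 29793/35300 = 0.84399.

δ ≈ 0.844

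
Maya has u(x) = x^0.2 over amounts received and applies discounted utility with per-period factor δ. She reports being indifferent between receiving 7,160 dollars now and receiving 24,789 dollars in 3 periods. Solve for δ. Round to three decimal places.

δ ≈ 0.921

The payoff in 3 periods is discounted by δ^3, so u(7160) = δ^3·u(24789) and δ^3 = u(7160)/u(24789).
With u(x) = x^0.2: δ^3 = 7160^0.2/24789^0.2 = (7160/24789)^0.2 = 0.78007.
So δ = 0.78007^(1/3) ≈ 0.921.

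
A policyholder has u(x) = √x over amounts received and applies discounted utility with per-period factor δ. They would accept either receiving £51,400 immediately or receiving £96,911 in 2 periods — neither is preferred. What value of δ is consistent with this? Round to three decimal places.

δ ≈ 0.853

The payoff in 2 periods is discounted by δ^2, so u(51400) = δ^2·u(96911) and δ^2 = u(51400)/u(96911).
With u(x) = √x: δ^2 = √51400/√96911 = √(51400/96911) = 0.72827.
Taking the square root: δ = 0.72827^(1/2) ≈ 0.853.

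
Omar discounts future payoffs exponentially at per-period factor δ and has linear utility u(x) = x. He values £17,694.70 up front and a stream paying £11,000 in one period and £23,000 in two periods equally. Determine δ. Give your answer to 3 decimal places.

δ ≈ 0.670

Present value of the stream is 11000·δ + 23000·δ². Indifference gives 11000δ + 23000δ² = 17694.70.
Rearranged: 23000δ² + 11000δ − 17694.70 = 0.
δ = (−11000 + √(11000² + 4·23000·17694.70)) / (2·23000) = (−11000 + √1748912400.00) / 46000 ≈ 0.670.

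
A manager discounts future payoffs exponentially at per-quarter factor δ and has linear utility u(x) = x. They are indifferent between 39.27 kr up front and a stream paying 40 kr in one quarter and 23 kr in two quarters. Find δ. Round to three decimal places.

Present value of the stream is 40·δ + 23·δ². Indifference gives 40δ + 23δ² = 39.27.
Rearranged: 23δ² + 40δ − 39.27 = 0.
By the quadratic formula (taking the positive root), δ = (−40 + √5212.84) / 46 ≈ 0.700.

δ ≈ 0.700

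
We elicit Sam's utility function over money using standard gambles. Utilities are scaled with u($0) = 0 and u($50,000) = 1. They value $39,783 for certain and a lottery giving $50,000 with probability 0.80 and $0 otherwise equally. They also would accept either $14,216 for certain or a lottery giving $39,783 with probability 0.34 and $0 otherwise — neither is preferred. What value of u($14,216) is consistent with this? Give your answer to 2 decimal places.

0.27

From the first indifference, u($39,783) = 0.80·u($50,000) + 0.20·u($0) = 0.80·1 + 0.20·0 = 0.80.
Then u($14,216) = 0.34·u($39,783) + 0.66·u($0) = 0.34·0.80 + 0.66·0.00 = 0.2720.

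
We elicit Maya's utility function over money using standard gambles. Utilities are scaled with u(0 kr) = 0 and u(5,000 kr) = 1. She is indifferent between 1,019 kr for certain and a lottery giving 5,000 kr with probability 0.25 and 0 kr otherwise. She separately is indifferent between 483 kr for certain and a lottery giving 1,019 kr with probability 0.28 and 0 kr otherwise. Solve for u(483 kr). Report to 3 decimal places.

First, u(1,019 kr) = 0.25·u(5,000 kr) + 0.75·u(0 kr) = 0.25.
Then u(483 kr) = 0.28·u(1,019 kr) + 0.72·u(0 kr) = 0.28·0.25 + 0.72·0.00 = 0.0700.

0.070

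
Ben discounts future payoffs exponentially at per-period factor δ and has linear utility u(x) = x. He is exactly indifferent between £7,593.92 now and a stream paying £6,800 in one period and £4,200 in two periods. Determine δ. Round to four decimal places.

Equating present values: 7593.92 = 6800δ + 4200δ².
Rearranged: 4200δ² + 6800δ − 7593.92 = 0.
δ = (−6800 + √(6800² + 4·4200·7593.92)) / (2·4200) = (−6800 + √173817856.00) / 8400 ≈ 0.7600.

δ ≈ 0.7600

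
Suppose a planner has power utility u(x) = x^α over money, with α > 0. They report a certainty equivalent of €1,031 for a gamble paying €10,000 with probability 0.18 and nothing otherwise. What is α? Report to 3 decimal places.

α ≈ 0.755

The lottery's expected utility is 0.18·u(10000) + 0.82·u(0) = 0.18·10000^α (since u(0) = 0 for α > 0).
Equating: 1031^α = 0.18·10000^α, i.e. 0.1031^α = 0.18.
Take logs: α = ln 0.18 / ln(1031/10000) ≈ 0.75473.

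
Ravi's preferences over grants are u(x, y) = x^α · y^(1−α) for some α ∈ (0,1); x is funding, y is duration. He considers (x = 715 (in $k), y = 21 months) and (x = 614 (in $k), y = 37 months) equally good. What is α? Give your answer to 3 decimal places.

Set the two utilities equal: 715^α·21^(1−α) = 614^α·37^(1−α).
Rearrange to (715/614)^α = (37/21)^(1−α) and take logs: α·0.152288 = (1−α)·0.566395.
So α/(1−α) = (0.566395)/(0.152288) = 3.719236, and α = 3.719236/4.719236 ≈ 0.788.

α ≈ 0.788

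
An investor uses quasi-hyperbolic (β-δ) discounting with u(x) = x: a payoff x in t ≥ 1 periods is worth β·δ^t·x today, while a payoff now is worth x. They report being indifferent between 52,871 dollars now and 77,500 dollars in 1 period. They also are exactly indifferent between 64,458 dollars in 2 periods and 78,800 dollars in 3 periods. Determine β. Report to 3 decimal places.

Both payoffs in the second observation are in the future, so β drops out: δ^2·64458 = δ^3·78800 ⇒ δ = 64458/78800 = 0.81799.
Now use the now-vs-future pair: 52871 = β·δ·77500 gives β = 52871/(0.81799·77500) ≈ 0.834.

β ≈ 0.834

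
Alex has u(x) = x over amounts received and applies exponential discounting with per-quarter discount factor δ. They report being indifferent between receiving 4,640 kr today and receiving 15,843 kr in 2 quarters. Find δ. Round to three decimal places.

δ ≈ 0.541

The payoff in 2 quarters is discounted by δ^2, so u(4640) = δ^2·u(15843) and δ^2 = u(4640)/u(15843).
With u(x) = x: δ^2 = 4640/15843 = 0.29287.
So δ = 0.29287^(1/2) ≈ 0.541.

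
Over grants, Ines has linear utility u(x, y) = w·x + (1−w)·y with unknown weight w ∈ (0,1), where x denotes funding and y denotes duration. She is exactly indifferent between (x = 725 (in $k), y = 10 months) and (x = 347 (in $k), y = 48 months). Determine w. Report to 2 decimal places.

Indifference: w·725 + (1−w)·10 = w·347 + (1−w)·48.
Collecting terms: w·378 = (1−w)·38.
The marginal rate of substitution is 38/378, so w = 38/(378+38) = 0.09.

w = 0.09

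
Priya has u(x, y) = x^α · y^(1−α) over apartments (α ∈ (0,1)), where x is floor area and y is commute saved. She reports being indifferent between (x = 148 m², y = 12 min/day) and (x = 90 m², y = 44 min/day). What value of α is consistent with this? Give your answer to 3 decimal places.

The Cobb–Douglas utilities coincide, so 148^α·12^(1−α) = 90^α·44^(1−α).
(148/90)^α = (44/12)^(1−α); take logs: α·ln(148/90) = (1−α)·ln(44/12), i.e. α·0.497403 = (1−α)·1.299283.
Thus α·(1.796686) = 1.299283, so α = 1.299283/1.796686 ≈ 0.723.

α ≈ 0.723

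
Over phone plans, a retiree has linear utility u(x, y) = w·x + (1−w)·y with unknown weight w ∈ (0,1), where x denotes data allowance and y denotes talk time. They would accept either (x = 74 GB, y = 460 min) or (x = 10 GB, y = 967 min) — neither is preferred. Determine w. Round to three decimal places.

w = 0.888

u(74,460) = u(10,967) means w·74 + (1−w)·460 = w·10 + (1−w)·967.
w·(74−10) = (1−w)·(967−460), i.e. w·64 = (1−w)·507.
The marginal rate of substitution is 507/64, so w = 507/(64+507) = 0.888.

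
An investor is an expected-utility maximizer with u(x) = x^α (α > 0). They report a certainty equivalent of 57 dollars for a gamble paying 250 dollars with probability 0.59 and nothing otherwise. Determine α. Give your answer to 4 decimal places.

α ≈ 0.3569

The lottery's expected utility is 0.59·u(250) + 0.41·u(0) = 0.59·250^α (since u(0) = 0 for α > 0).
Setting u(57) equal to that: 57^α = 0.59·250^α ⇒ (57/250)^α = 0.59.
α = ln(0.59) / ln(57/250) = -0.5276327/-1.4784097 ≈ 0.3569.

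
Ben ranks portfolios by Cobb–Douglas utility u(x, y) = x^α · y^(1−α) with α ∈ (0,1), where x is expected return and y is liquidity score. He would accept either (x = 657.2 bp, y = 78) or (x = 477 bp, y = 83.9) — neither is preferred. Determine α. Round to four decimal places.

Indifference: 657.2^α · 78^(1−α) = 477^α · 83.9^(1−α).
Rearrange to (657.2/477)^α = (83.9/78)^(1−α) and take logs: α·0.3204719 = (1−α)·0.0729168.
With A = 0.3204719 and B = 0.0729168: α·A = (1−α)·B, so α = B/(A+B) = 0.0729168/0.3933887 ≈ 0.1854.

α ≈ 0.1854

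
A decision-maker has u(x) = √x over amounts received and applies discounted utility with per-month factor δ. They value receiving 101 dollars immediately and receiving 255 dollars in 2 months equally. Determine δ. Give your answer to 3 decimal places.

Equating discounted utilities: u(101) = δ^2·u(255) ⇒ δ^2 = u(101)/u(255).
With u(x) = √x: δ^2 = √101/√255 = √(101/255) = 0.62935.
Taking the square root: δ = 0.62935^(1/2) ≈ 0.793.

δ ≈ 0.793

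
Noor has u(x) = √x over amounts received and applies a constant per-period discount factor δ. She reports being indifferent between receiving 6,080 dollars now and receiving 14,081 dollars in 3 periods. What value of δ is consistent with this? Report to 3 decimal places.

The payoff in 3 periods is discounted by δ^3, so u(6080) = δ^3·u(14081) and δ^3 = u(6080)/u(14081).
Since u(x) = √x, δ^3 = √(6080/14081) = 0.65711.
Hence δ = (0.65711)^(1/3) = 0.86938.

δ ≈ 0.869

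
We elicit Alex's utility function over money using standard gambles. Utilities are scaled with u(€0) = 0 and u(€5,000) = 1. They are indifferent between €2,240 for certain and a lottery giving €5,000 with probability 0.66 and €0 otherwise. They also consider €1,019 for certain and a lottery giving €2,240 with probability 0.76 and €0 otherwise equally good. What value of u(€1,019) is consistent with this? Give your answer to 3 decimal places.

0.502

First, u(€2,240) = 0.66·u(€5,000) + 0.34·u(€0) = 0.66.
The second indifference gives u(€1,019) = 0.76·u(€2,240) + 0.24·u(€0) = 0.76·0.66 + 0.24·0.00 = 0.5016.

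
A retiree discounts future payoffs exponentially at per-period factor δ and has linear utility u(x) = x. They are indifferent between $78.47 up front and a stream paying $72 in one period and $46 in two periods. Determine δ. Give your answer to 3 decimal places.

Equating present values: 78.47 = 72δ + 46δ².
That is, 46δ² + 72δ − 78.47 = 0, a quadratic in δ.
The positive root is δ = [−72 + √(72² + 4·46·78.47)] / (2·46) = (−72 + 140.080)/92 ≈ 0.740.

δ ≈ 0.740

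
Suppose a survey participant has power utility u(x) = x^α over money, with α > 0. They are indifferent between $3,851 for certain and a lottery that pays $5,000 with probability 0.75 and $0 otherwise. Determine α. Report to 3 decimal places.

EU(lottery) = 0.75·5000^α + 0.25·0 = 0.75·5000^α.
Indifference: 3851^α = 0.75·5000^α, so (3851/5000)^α = 0.75.
α = ln(0.75) / ln(3851/5000) = -0.287682/-0.261105 ≈ 1.102.

α ≈ 1.102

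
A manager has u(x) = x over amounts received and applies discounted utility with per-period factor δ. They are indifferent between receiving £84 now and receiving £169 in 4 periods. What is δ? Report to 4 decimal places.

Equating discounted utilities: u(84) = δ^4·u(169) ⇒ δ^4 = u(84)/u(169).
With u(x) = x: δ^4 = 84/169 = 0.49704.
So δ = 0.49704^(1/4) ≈ 0.8396.

δ ≈ 0.8396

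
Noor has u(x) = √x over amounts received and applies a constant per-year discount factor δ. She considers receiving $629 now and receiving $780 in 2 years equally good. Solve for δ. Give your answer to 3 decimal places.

The payoff in 2 years is discounted by δ^2, so u(629) = δ^2·u(780) and δ^2 = u(629)/u(780).
With u(x) = √x: δ^2 = √629/√780 = √(629/780) = 0.89800.
Taking the square root: δ = 0.89800^(1/2) ≈ 0.948.

δ ≈ 0.948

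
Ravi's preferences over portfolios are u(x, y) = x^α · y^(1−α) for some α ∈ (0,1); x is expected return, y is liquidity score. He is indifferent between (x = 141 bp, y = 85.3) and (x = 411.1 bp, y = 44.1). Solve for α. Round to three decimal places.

α ≈ 0.381

The Cobb–Douglas utilities coincide, so 141^α·85.3^(1−α) = 411.1^α·44.1^(1−α).
Taking logs: α·ln 141 + (1−α)·ln 85.3 = α·ln 411.1 + (1−α)·ln 44.1, i.e. α·-1.070077 = (1−α)·-0.659715.
With A = -1.070077 and B = -0.659715: α·A = (1−α)·B, so α = B/(A+B) = -0.659715/-1.729792 ≈ 0.381.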